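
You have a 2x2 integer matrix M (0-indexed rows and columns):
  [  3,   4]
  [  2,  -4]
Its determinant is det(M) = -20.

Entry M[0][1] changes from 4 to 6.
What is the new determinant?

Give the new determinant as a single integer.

Answer: -24

Derivation:
det is linear in row 0: changing M[0][1] by delta changes det by delta * cofactor(0,1).
Cofactor C_01 = (-1)^(0+1) * minor(0,1) = -2
Entry delta = 6 - 4 = 2
Det delta = 2 * -2 = -4
New det = -20 + -4 = -24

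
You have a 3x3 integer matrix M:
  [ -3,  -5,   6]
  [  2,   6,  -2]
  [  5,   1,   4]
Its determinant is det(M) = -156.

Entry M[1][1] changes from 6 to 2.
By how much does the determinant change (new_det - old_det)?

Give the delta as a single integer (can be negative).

Answer: 168

Derivation:
Cofactor C_11 = -42
Entry delta = 2 - 6 = -4
Det delta = entry_delta * cofactor = -4 * -42 = 168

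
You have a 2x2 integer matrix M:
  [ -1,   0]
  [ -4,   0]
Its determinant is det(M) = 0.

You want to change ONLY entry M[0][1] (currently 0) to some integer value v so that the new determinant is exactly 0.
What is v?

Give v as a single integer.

det is linear in entry M[0][1]: det = old_det + (v - 0) * C_01
Cofactor C_01 = 4
Want det = 0: 0 + (v - 0) * 4 = 0
  (v - 0) = 0 / 4 = 0
  v = 0 + (0) = 0

Answer: 0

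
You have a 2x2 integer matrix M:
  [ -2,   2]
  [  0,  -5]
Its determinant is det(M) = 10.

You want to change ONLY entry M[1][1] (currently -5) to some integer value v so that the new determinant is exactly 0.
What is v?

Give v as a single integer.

det is linear in entry M[1][1]: det = old_det + (v - -5) * C_11
Cofactor C_11 = -2
Want det = 0: 10 + (v - -5) * -2 = 0
  (v - -5) = -10 / -2 = 5
  v = -5 + (5) = 0

Answer: 0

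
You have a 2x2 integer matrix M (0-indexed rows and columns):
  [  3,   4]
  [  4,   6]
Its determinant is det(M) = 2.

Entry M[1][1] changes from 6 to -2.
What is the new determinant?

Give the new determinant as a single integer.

Answer: -22

Derivation:
det is linear in row 1: changing M[1][1] by delta changes det by delta * cofactor(1,1).
Cofactor C_11 = (-1)^(1+1) * minor(1,1) = 3
Entry delta = -2 - 6 = -8
Det delta = -8 * 3 = -24
New det = 2 + -24 = -22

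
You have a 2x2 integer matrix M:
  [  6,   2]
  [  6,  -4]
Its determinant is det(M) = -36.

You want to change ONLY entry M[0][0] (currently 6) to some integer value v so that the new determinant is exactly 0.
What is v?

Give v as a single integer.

Answer: -3

Derivation:
det is linear in entry M[0][0]: det = old_det + (v - 6) * C_00
Cofactor C_00 = -4
Want det = 0: -36 + (v - 6) * -4 = 0
  (v - 6) = 36 / -4 = -9
  v = 6 + (-9) = -3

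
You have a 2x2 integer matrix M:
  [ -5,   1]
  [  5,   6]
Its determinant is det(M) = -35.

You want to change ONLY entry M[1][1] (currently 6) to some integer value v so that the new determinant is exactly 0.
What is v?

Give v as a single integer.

det is linear in entry M[1][1]: det = old_det + (v - 6) * C_11
Cofactor C_11 = -5
Want det = 0: -35 + (v - 6) * -5 = 0
  (v - 6) = 35 / -5 = -7
  v = 6 + (-7) = -1

Answer: -1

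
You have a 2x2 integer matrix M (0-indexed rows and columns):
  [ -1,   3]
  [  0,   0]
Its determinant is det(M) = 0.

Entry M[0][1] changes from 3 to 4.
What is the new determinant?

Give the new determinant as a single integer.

Answer: 0

Derivation:
det is linear in row 0: changing M[0][1] by delta changes det by delta * cofactor(0,1).
Cofactor C_01 = (-1)^(0+1) * minor(0,1) = 0
Entry delta = 4 - 3 = 1
Det delta = 1 * 0 = 0
New det = 0 + 0 = 0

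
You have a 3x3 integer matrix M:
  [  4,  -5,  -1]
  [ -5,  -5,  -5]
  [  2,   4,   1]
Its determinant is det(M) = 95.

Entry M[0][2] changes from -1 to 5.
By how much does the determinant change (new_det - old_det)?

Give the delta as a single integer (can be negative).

Cofactor C_02 = -10
Entry delta = 5 - -1 = 6
Det delta = entry_delta * cofactor = 6 * -10 = -60

Answer: -60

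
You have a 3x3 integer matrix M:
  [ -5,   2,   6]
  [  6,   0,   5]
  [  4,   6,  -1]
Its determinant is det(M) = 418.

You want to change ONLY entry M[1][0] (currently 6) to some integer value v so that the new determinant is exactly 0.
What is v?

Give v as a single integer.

det is linear in entry M[1][0]: det = old_det + (v - 6) * C_10
Cofactor C_10 = 38
Want det = 0: 418 + (v - 6) * 38 = 0
  (v - 6) = -418 / 38 = -11
  v = 6 + (-11) = -5

Answer: -5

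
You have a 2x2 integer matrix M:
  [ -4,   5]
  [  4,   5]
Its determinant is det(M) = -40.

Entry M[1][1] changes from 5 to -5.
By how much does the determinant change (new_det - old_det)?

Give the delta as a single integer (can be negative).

Answer: 40

Derivation:
Cofactor C_11 = -4
Entry delta = -5 - 5 = -10
Det delta = entry_delta * cofactor = -10 * -4 = 40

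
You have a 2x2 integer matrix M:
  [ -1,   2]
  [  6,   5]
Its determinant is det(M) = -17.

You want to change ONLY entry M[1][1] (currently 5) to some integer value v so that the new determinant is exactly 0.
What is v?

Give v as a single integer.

det is linear in entry M[1][1]: det = old_det + (v - 5) * C_11
Cofactor C_11 = -1
Want det = 0: -17 + (v - 5) * -1 = 0
  (v - 5) = 17 / -1 = -17
  v = 5 + (-17) = -12

Answer: -12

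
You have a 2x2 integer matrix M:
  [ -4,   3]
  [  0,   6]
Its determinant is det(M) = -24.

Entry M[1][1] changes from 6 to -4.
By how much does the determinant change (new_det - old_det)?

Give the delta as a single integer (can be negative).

Cofactor C_11 = -4
Entry delta = -4 - 6 = -10
Det delta = entry_delta * cofactor = -10 * -4 = 40

Answer: 40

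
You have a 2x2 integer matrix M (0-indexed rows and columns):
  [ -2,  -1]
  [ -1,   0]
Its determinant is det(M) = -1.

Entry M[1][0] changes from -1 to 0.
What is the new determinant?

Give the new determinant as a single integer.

Answer: 0

Derivation:
det is linear in row 1: changing M[1][0] by delta changes det by delta * cofactor(1,0).
Cofactor C_10 = (-1)^(1+0) * minor(1,0) = 1
Entry delta = 0 - -1 = 1
Det delta = 1 * 1 = 1
New det = -1 + 1 = 0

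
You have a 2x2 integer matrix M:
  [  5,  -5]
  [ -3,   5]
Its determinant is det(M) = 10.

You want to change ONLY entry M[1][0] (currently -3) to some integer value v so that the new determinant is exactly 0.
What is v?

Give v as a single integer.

det is linear in entry M[1][0]: det = old_det + (v - -3) * C_10
Cofactor C_10 = 5
Want det = 0: 10 + (v - -3) * 5 = 0
  (v - -3) = -10 / 5 = -2
  v = -3 + (-2) = -5

Answer: -5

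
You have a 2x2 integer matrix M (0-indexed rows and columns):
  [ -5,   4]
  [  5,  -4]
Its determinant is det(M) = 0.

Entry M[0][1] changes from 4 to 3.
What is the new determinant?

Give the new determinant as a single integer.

det is linear in row 0: changing M[0][1] by delta changes det by delta * cofactor(0,1).
Cofactor C_01 = (-1)^(0+1) * minor(0,1) = -5
Entry delta = 3 - 4 = -1
Det delta = -1 * -5 = 5
New det = 0 + 5 = 5

Answer: 5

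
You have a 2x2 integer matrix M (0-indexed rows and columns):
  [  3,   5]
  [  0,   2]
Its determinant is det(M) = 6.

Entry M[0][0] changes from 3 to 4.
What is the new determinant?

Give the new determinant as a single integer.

det is linear in row 0: changing M[0][0] by delta changes det by delta * cofactor(0,0).
Cofactor C_00 = (-1)^(0+0) * minor(0,0) = 2
Entry delta = 4 - 3 = 1
Det delta = 1 * 2 = 2
New det = 6 + 2 = 8

Answer: 8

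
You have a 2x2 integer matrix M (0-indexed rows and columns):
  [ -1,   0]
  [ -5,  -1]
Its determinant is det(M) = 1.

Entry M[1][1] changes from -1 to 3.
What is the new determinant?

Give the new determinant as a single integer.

Answer: -3

Derivation:
det is linear in row 1: changing M[1][1] by delta changes det by delta * cofactor(1,1).
Cofactor C_11 = (-1)^(1+1) * minor(1,1) = -1
Entry delta = 3 - -1 = 4
Det delta = 4 * -1 = -4
New det = 1 + -4 = -3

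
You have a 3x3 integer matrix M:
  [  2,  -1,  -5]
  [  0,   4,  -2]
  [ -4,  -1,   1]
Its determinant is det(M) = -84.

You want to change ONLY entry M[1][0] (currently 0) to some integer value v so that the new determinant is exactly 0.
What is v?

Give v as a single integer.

det is linear in entry M[1][0]: det = old_det + (v - 0) * C_10
Cofactor C_10 = 6
Want det = 0: -84 + (v - 0) * 6 = 0
  (v - 0) = 84 / 6 = 14
  v = 0 + (14) = 14

Answer: 14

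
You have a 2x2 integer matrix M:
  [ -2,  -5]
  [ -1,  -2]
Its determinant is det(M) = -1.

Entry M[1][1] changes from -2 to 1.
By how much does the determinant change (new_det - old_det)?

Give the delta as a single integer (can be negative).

Answer: -6

Derivation:
Cofactor C_11 = -2
Entry delta = 1 - -2 = 3
Det delta = entry_delta * cofactor = 3 * -2 = -6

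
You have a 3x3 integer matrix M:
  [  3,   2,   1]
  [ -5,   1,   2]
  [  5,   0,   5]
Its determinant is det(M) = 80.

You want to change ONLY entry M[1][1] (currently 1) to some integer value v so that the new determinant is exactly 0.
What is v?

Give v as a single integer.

det is linear in entry M[1][1]: det = old_det + (v - 1) * C_11
Cofactor C_11 = 10
Want det = 0: 80 + (v - 1) * 10 = 0
  (v - 1) = -80 / 10 = -8
  v = 1 + (-8) = -7

Answer: -7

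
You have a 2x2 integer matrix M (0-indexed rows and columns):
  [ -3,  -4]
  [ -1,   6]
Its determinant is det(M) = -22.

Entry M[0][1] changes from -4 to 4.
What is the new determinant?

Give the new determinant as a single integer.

Answer: -14

Derivation:
det is linear in row 0: changing M[0][1] by delta changes det by delta * cofactor(0,1).
Cofactor C_01 = (-1)^(0+1) * minor(0,1) = 1
Entry delta = 4 - -4 = 8
Det delta = 8 * 1 = 8
New det = -22 + 8 = -14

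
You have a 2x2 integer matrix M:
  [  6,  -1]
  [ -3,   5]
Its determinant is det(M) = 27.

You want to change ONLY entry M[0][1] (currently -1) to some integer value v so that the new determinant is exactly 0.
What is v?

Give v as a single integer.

Answer: -10

Derivation:
det is linear in entry M[0][1]: det = old_det + (v - -1) * C_01
Cofactor C_01 = 3
Want det = 0: 27 + (v - -1) * 3 = 0
  (v - -1) = -27 / 3 = -9
  v = -1 + (-9) = -10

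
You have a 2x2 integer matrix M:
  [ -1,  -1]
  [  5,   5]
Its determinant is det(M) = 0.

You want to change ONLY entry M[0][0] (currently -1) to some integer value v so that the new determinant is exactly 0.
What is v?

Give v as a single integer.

det is linear in entry M[0][0]: det = old_det + (v - -1) * C_00
Cofactor C_00 = 5
Want det = 0: 0 + (v - -1) * 5 = 0
  (v - -1) = 0 / 5 = 0
  v = -1 + (0) = -1

Answer: -1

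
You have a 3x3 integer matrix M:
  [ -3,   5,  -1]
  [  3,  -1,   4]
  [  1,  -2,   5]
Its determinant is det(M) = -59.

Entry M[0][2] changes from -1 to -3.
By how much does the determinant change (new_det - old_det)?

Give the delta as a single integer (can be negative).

Answer: 10

Derivation:
Cofactor C_02 = -5
Entry delta = -3 - -1 = -2
Det delta = entry_delta * cofactor = -2 * -5 = 10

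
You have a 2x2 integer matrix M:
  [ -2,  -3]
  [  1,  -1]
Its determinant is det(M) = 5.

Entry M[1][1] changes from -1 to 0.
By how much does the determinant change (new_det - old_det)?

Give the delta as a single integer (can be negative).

Cofactor C_11 = -2
Entry delta = 0 - -1 = 1
Det delta = entry_delta * cofactor = 1 * -2 = -2

Answer: -2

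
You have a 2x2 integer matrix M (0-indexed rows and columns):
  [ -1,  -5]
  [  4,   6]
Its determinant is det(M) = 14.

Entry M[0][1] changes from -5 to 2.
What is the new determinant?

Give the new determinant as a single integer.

Answer: -14

Derivation:
det is linear in row 0: changing M[0][1] by delta changes det by delta * cofactor(0,1).
Cofactor C_01 = (-1)^(0+1) * minor(0,1) = -4
Entry delta = 2 - -5 = 7
Det delta = 7 * -4 = -28
New det = 14 + -28 = -14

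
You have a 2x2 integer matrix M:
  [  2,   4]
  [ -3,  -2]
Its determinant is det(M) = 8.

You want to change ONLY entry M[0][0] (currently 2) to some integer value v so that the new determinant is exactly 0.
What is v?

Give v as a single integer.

Answer: 6

Derivation:
det is linear in entry M[0][0]: det = old_det + (v - 2) * C_00
Cofactor C_00 = -2
Want det = 0: 8 + (v - 2) * -2 = 0
  (v - 2) = -8 / -2 = 4
  v = 2 + (4) = 6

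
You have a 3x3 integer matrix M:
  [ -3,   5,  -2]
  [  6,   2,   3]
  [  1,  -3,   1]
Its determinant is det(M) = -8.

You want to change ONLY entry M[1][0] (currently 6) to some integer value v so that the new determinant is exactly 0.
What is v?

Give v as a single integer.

Answer: 14

Derivation:
det is linear in entry M[1][0]: det = old_det + (v - 6) * C_10
Cofactor C_10 = 1
Want det = 0: -8 + (v - 6) * 1 = 0
  (v - 6) = 8 / 1 = 8
  v = 6 + (8) = 14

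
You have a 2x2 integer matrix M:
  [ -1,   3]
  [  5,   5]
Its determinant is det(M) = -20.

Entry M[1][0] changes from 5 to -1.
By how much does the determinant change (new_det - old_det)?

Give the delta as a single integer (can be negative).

Answer: 18

Derivation:
Cofactor C_10 = -3
Entry delta = -1 - 5 = -6
Det delta = entry_delta * cofactor = -6 * -3 = 18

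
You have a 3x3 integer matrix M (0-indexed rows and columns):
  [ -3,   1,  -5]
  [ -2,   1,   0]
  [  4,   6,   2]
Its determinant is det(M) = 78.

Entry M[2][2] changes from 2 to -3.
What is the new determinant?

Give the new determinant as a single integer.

det is linear in row 2: changing M[2][2] by delta changes det by delta * cofactor(2,2).
Cofactor C_22 = (-1)^(2+2) * minor(2,2) = -1
Entry delta = -3 - 2 = -5
Det delta = -5 * -1 = 5
New det = 78 + 5 = 83

Answer: 83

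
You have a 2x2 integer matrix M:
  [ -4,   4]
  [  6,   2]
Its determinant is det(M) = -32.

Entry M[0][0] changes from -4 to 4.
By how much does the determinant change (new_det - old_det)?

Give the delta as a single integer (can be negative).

Answer: 16

Derivation:
Cofactor C_00 = 2
Entry delta = 4 - -4 = 8
Det delta = entry_delta * cofactor = 8 * 2 = 16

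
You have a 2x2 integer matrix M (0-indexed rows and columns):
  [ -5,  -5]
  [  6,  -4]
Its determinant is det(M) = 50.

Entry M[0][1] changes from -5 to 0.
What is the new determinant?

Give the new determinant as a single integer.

Answer: 20

Derivation:
det is linear in row 0: changing M[0][1] by delta changes det by delta * cofactor(0,1).
Cofactor C_01 = (-1)^(0+1) * minor(0,1) = -6
Entry delta = 0 - -5 = 5
Det delta = 5 * -6 = -30
New det = 50 + -30 = 20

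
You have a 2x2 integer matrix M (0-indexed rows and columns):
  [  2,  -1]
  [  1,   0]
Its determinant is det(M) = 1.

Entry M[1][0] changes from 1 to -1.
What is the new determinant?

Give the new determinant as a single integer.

Answer: -1

Derivation:
det is linear in row 1: changing M[1][0] by delta changes det by delta * cofactor(1,0).
Cofactor C_10 = (-1)^(1+0) * minor(1,0) = 1
Entry delta = -1 - 1 = -2
Det delta = -2 * 1 = -2
New det = 1 + -2 = -1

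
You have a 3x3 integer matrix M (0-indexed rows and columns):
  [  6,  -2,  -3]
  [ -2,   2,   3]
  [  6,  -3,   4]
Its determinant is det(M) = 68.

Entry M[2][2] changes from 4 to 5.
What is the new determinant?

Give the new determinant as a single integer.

Answer: 76

Derivation:
det is linear in row 2: changing M[2][2] by delta changes det by delta * cofactor(2,2).
Cofactor C_22 = (-1)^(2+2) * minor(2,2) = 8
Entry delta = 5 - 4 = 1
Det delta = 1 * 8 = 8
New det = 68 + 8 = 76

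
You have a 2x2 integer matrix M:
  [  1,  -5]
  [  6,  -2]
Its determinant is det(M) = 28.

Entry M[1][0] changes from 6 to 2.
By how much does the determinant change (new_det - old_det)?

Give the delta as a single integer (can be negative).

Answer: -20

Derivation:
Cofactor C_10 = 5
Entry delta = 2 - 6 = -4
Det delta = entry_delta * cofactor = -4 * 5 = -20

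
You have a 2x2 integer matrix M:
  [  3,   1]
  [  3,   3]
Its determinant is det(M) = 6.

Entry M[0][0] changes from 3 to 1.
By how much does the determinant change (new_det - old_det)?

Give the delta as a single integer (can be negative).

Cofactor C_00 = 3
Entry delta = 1 - 3 = -2
Det delta = entry_delta * cofactor = -2 * 3 = -6

Answer: -6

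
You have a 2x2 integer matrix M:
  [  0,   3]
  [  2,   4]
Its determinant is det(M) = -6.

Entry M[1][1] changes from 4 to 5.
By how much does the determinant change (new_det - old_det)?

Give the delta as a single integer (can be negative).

Cofactor C_11 = 0
Entry delta = 5 - 4 = 1
Det delta = entry_delta * cofactor = 1 * 0 = 0

Answer: 0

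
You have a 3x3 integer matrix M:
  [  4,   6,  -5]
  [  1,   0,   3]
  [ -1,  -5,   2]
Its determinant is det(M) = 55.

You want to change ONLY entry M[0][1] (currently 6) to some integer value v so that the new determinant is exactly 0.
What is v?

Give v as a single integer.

det is linear in entry M[0][1]: det = old_det + (v - 6) * C_01
Cofactor C_01 = -5
Want det = 0: 55 + (v - 6) * -5 = 0
  (v - 6) = -55 / -5 = 11
  v = 6 + (11) = 17

Answer: 17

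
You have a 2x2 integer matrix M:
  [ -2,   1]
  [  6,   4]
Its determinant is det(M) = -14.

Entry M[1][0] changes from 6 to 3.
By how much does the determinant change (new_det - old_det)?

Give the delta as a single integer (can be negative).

Answer: 3

Derivation:
Cofactor C_10 = -1
Entry delta = 3 - 6 = -3
Det delta = entry_delta * cofactor = -3 * -1 = 3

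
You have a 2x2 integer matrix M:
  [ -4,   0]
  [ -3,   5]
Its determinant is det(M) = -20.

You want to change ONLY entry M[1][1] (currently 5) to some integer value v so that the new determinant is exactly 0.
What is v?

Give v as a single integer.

det is linear in entry M[1][1]: det = old_det + (v - 5) * C_11
Cofactor C_11 = -4
Want det = 0: -20 + (v - 5) * -4 = 0
  (v - 5) = 20 / -4 = -5
  v = 5 + (-5) = 0

Answer: 0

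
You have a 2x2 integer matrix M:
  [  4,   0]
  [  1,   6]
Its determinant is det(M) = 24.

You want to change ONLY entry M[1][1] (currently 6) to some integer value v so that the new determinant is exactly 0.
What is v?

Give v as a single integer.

Answer: 0

Derivation:
det is linear in entry M[1][1]: det = old_det + (v - 6) * C_11
Cofactor C_11 = 4
Want det = 0: 24 + (v - 6) * 4 = 0
  (v - 6) = -24 / 4 = -6
  v = 6 + (-6) = 0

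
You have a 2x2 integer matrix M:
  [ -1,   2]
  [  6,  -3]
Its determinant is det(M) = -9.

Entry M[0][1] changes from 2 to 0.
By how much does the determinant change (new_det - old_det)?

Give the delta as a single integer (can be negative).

Cofactor C_01 = -6
Entry delta = 0 - 2 = -2
Det delta = entry_delta * cofactor = -2 * -6 = 12

Answer: 12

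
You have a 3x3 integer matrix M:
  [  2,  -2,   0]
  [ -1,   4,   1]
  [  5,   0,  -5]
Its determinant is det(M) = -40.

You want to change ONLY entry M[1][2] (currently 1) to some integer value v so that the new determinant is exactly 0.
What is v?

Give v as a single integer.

Answer: -3

Derivation:
det is linear in entry M[1][2]: det = old_det + (v - 1) * C_12
Cofactor C_12 = -10
Want det = 0: -40 + (v - 1) * -10 = 0
  (v - 1) = 40 / -10 = -4
  v = 1 + (-4) = -3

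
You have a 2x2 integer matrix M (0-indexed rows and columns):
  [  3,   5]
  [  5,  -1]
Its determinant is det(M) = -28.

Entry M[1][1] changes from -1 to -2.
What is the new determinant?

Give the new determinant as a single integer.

det is linear in row 1: changing M[1][1] by delta changes det by delta * cofactor(1,1).
Cofactor C_11 = (-1)^(1+1) * minor(1,1) = 3
Entry delta = -2 - -1 = -1
Det delta = -1 * 3 = -3
New det = -28 + -3 = -31

Answer: -31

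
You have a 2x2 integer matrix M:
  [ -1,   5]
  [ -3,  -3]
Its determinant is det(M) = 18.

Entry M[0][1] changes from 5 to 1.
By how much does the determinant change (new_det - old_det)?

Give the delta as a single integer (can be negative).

Answer: -12

Derivation:
Cofactor C_01 = 3
Entry delta = 1 - 5 = -4
Det delta = entry_delta * cofactor = -4 * 3 = -12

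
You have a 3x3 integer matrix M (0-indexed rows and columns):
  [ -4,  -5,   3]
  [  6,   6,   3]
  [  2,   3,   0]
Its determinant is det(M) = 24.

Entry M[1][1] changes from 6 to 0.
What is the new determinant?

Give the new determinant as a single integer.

det is linear in row 1: changing M[1][1] by delta changes det by delta * cofactor(1,1).
Cofactor C_11 = (-1)^(1+1) * minor(1,1) = -6
Entry delta = 0 - 6 = -6
Det delta = -6 * -6 = 36
New det = 24 + 36 = 60

Answer: 60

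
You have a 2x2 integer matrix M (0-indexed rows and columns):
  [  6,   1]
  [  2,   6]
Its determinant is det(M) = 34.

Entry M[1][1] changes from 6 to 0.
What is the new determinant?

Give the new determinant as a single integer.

det is linear in row 1: changing M[1][1] by delta changes det by delta * cofactor(1,1).
Cofactor C_11 = (-1)^(1+1) * minor(1,1) = 6
Entry delta = 0 - 6 = -6
Det delta = -6 * 6 = -36
New det = 34 + -36 = -2

Answer: -2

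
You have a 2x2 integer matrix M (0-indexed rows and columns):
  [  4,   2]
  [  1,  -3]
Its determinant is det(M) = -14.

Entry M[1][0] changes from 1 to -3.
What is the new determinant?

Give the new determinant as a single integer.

Answer: -6

Derivation:
det is linear in row 1: changing M[1][0] by delta changes det by delta * cofactor(1,0).
Cofactor C_10 = (-1)^(1+0) * minor(1,0) = -2
Entry delta = -3 - 1 = -4
Det delta = -4 * -2 = 8
New det = -14 + 8 = -6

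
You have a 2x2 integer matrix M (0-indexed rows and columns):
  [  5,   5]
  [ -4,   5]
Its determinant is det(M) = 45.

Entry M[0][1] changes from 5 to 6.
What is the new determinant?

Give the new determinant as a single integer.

det is linear in row 0: changing M[0][1] by delta changes det by delta * cofactor(0,1).
Cofactor C_01 = (-1)^(0+1) * minor(0,1) = 4
Entry delta = 6 - 5 = 1
Det delta = 1 * 4 = 4
New det = 45 + 4 = 49

Answer: 49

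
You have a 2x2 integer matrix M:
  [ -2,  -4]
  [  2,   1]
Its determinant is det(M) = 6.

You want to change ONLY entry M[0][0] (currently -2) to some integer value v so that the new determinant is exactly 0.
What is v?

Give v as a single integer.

Answer: -8

Derivation:
det is linear in entry M[0][0]: det = old_det + (v - -2) * C_00
Cofactor C_00 = 1
Want det = 0: 6 + (v - -2) * 1 = 0
  (v - -2) = -6 / 1 = -6
  v = -2 + (-6) = -8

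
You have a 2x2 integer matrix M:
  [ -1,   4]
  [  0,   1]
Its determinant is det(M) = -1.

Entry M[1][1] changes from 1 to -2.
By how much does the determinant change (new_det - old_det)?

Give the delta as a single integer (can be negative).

Cofactor C_11 = -1
Entry delta = -2 - 1 = -3
Det delta = entry_delta * cofactor = -3 * -1 = 3

Answer: 3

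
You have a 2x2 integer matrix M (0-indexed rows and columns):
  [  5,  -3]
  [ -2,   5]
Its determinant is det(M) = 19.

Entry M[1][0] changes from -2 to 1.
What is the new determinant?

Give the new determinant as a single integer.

det is linear in row 1: changing M[1][0] by delta changes det by delta * cofactor(1,0).
Cofactor C_10 = (-1)^(1+0) * minor(1,0) = 3
Entry delta = 1 - -2 = 3
Det delta = 3 * 3 = 9
New det = 19 + 9 = 28

Answer: 28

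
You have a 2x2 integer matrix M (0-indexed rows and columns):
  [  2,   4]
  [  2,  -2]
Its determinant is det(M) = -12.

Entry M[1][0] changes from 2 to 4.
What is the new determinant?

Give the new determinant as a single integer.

det is linear in row 1: changing M[1][0] by delta changes det by delta * cofactor(1,0).
Cofactor C_10 = (-1)^(1+0) * minor(1,0) = -4
Entry delta = 4 - 2 = 2
Det delta = 2 * -4 = -8
New det = -12 + -8 = -20

Answer: -20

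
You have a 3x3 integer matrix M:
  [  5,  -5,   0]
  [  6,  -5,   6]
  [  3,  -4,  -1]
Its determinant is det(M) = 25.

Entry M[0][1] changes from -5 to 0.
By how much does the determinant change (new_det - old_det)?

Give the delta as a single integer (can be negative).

Cofactor C_01 = 24
Entry delta = 0 - -5 = 5
Det delta = entry_delta * cofactor = 5 * 24 = 120

Answer: 120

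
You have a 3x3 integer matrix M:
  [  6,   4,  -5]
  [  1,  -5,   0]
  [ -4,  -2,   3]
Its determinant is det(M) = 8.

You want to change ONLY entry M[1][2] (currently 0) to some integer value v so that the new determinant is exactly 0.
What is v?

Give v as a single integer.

det is linear in entry M[1][2]: det = old_det + (v - 0) * C_12
Cofactor C_12 = -4
Want det = 0: 8 + (v - 0) * -4 = 0
  (v - 0) = -8 / -4 = 2
  v = 0 + (2) = 2

Answer: 2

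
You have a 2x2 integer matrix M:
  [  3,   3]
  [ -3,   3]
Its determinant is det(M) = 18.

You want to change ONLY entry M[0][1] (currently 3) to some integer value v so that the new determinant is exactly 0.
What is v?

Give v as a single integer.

det is linear in entry M[0][1]: det = old_det + (v - 3) * C_01
Cofactor C_01 = 3
Want det = 0: 18 + (v - 3) * 3 = 0
  (v - 3) = -18 / 3 = -6
  v = 3 + (-6) = -3

Answer: -3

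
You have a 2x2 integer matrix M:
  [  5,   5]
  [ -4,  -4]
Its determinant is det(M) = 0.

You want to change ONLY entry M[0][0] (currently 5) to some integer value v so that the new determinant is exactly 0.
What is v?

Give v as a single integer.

det is linear in entry M[0][0]: det = old_det + (v - 5) * C_00
Cofactor C_00 = -4
Want det = 0: 0 + (v - 5) * -4 = 0
  (v - 5) = 0 / -4 = 0
  v = 5 + (0) = 5

Answer: 5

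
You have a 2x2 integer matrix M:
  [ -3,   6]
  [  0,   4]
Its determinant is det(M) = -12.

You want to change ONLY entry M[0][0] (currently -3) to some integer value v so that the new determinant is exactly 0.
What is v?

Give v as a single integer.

det is linear in entry M[0][0]: det = old_det + (v - -3) * C_00
Cofactor C_00 = 4
Want det = 0: -12 + (v - -3) * 4 = 0
  (v - -3) = 12 / 4 = 3
  v = -3 + (3) = 0

Answer: 0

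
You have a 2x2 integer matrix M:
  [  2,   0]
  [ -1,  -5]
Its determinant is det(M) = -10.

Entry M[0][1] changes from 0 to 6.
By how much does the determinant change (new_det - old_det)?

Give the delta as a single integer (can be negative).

Cofactor C_01 = 1
Entry delta = 6 - 0 = 6
Det delta = entry_delta * cofactor = 6 * 1 = 6

Answer: 6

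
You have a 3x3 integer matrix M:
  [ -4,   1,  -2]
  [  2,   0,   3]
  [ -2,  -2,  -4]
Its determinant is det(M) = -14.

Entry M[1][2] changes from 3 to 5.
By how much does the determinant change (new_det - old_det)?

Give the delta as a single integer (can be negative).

Answer: -20

Derivation:
Cofactor C_12 = -10
Entry delta = 5 - 3 = 2
Det delta = entry_delta * cofactor = 2 * -10 = -20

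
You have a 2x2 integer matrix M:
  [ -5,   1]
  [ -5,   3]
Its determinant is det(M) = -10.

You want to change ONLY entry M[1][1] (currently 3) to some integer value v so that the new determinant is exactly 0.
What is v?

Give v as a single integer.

Answer: 1

Derivation:
det is linear in entry M[1][1]: det = old_det + (v - 3) * C_11
Cofactor C_11 = -5
Want det = 0: -10 + (v - 3) * -5 = 0
  (v - 3) = 10 / -5 = -2
  v = 3 + (-2) = 1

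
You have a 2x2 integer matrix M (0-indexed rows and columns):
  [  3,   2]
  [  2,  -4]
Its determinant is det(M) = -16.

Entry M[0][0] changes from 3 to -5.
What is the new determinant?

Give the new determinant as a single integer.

det is linear in row 0: changing M[0][0] by delta changes det by delta * cofactor(0,0).
Cofactor C_00 = (-1)^(0+0) * minor(0,0) = -4
Entry delta = -5 - 3 = -8
Det delta = -8 * -4 = 32
New det = -16 + 32 = 16

Answer: 16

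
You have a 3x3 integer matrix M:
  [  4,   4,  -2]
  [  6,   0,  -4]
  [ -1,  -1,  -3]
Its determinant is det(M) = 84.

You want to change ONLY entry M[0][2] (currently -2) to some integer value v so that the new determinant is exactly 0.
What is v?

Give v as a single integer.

Answer: 12

Derivation:
det is linear in entry M[0][2]: det = old_det + (v - -2) * C_02
Cofactor C_02 = -6
Want det = 0: 84 + (v - -2) * -6 = 0
  (v - -2) = -84 / -6 = 14
  v = -2 + (14) = 12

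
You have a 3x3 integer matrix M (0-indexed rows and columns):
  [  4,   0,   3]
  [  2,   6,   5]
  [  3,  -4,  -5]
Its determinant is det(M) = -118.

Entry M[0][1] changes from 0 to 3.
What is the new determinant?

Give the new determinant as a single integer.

det is linear in row 0: changing M[0][1] by delta changes det by delta * cofactor(0,1).
Cofactor C_01 = (-1)^(0+1) * minor(0,1) = 25
Entry delta = 3 - 0 = 3
Det delta = 3 * 25 = 75
New det = -118 + 75 = -43

Answer: -43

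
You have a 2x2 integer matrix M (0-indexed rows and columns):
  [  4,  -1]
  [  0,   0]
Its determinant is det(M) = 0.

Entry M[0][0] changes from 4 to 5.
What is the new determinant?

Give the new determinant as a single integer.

det is linear in row 0: changing M[0][0] by delta changes det by delta * cofactor(0,0).
Cofactor C_00 = (-1)^(0+0) * minor(0,0) = 0
Entry delta = 5 - 4 = 1
Det delta = 1 * 0 = 0
New det = 0 + 0 = 0

Answer: 0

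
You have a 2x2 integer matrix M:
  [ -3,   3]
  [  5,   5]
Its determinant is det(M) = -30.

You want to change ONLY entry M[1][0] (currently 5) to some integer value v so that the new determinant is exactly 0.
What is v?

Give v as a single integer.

det is linear in entry M[1][0]: det = old_det + (v - 5) * C_10
Cofactor C_10 = -3
Want det = 0: -30 + (v - 5) * -3 = 0
  (v - 5) = 30 / -3 = -10
  v = 5 + (-10) = -5

Answer: -5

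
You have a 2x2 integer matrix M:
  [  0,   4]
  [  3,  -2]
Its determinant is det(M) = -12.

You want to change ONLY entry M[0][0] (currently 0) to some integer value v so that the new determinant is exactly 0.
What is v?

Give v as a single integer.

Answer: -6

Derivation:
det is linear in entry M[0][0]: det = old_det + (v - 0) * C_00
Cofactor C_00 = -2
Want det = 0: -12 + (v - 0) * -2 = 0
  (v - 0) = 12 / -2 = -6
  v = 0 + (-6) = -6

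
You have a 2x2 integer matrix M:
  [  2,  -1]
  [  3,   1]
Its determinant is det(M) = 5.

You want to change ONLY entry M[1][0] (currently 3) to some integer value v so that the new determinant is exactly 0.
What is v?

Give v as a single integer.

Answer: -2

Derivation:
det is linear in entry M[1][0]: det = old_det + (v - 3) * C_10
Cofactor C_10 = 1
Want det = 0: 5 + (v - 3) * 1 = 0
  (v - 3) = -5 / 1 = -5
  v = 3 + (-5) = -2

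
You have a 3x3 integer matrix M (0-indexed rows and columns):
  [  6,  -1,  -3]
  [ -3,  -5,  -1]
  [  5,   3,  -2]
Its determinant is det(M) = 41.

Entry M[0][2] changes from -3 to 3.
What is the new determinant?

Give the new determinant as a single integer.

det is linear in row 0: changing M[0][2] by delta changes det by delta * cofactor(0,2).
Cofactor C_02 = (-1)^(0+2) * minor(0,2) = 16
Entry delta = 3 - -3 = 6
Det delta = 6 * 16 = 96
New det = 41 + 96 = 137

Answer: 137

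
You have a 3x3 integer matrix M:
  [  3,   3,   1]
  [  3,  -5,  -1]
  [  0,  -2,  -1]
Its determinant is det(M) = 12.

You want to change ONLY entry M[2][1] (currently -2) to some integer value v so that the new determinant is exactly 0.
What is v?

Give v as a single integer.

det is linear in entry M[2][1]: det = old_det + (v - -2) * C_21
Cofactor C_21 = 6
Want det = 0: 12 + (v - -2) * 6 = 0
  (v - -2) = -12 / 6 = -2
  v = -2 + (-2) = -4

Answer: -4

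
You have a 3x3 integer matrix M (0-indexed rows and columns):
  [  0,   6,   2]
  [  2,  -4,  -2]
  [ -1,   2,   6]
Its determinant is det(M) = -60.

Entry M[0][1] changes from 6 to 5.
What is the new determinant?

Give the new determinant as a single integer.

det is linear in row 0: changing M[0][1] by delta changes det by delta * cofactor(0,1).
Cofactor C_01 = (-1)^(0+1) * minor(0,1) = -10
Entry delta = 5 - 6 = -1
Det delta = -1 * -10 = 10
New det = -60 + 10 = -50

Answer: -50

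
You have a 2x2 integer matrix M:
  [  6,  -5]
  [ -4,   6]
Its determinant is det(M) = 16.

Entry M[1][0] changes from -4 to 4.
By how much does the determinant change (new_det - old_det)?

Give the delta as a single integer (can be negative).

Answer: 40

Derivation:
Cofactor C_10 = 5
Entry delta = 4 - -4 = 8
Det delta = entry_delta * cofactor = 8 * 5 = 40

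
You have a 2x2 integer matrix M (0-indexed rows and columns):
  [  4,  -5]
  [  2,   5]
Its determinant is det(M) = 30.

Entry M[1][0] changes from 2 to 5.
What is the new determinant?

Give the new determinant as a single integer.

Answer: 45

Derivation:
det is linear in row 1: changing M[1][0] by delta changes det by delta * cofactor(1,0).
Cofactor C_10 = (-1)^(1+0) * minor(1,0) = 5
Entry delta = 5 - 2 = 3
Det delta = 3 * 5 = 15
New det = 30 + 15 = 45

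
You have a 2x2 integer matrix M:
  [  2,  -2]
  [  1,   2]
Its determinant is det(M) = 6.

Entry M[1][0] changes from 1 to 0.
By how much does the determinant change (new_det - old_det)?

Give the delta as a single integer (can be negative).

Answer: -2

Derivation:
Cofactor C_10 = 2
Entry delta = 0 - 1 = -1
Det delta = entry_delta * cofactor = -1 * 2 = -2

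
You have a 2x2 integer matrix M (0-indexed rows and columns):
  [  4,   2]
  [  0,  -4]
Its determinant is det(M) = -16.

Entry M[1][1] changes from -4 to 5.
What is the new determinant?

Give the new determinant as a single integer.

Answer: 20

Derivation:
det is linear in row 1: changing M[1][1] by delta changes det by delta * cofactor(1,1).
Cofactor C_11 = (-1)^(1+1) * minor(1,1) = 4
Entry delta = 5 - -4 = 9
Det delta = 9 * 4 = 36
New det = -16 + 36 = 20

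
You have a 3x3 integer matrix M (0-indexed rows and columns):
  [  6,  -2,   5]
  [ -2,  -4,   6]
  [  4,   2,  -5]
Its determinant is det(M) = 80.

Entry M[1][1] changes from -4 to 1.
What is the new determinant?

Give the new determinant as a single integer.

det is linear in row 1: changing M[1][1] by delta changes det by delta * cofactor(1,1).
Cofactor C_11 = (-1)^(1+1) * minor(1,1) = -50
Entry delta = 1 - -4 = 5
Det delta = 5 * -50 = -250
New det = 80 + -250 = -170

Answer: -170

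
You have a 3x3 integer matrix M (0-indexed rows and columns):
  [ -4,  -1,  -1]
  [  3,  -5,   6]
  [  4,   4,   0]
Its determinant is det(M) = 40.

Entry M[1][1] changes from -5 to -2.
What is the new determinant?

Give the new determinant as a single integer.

Answer: 52

Derivation:
det is linear in row 1: changing M[1][1] by delta changes det by delta * cofactor(1,1).
Cofactor C_11 = (-1)^(1+1) * minor(1,1) = 4
Entry delta = -2 - -5 = 3
Det delta = 3 * 4 = 12
New det = 40 + 12 = 52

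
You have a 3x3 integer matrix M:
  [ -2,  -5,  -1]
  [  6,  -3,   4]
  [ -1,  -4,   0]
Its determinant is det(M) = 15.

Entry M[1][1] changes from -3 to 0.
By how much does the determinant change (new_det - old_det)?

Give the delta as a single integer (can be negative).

Answer: -3

Derivation:
Cofactor C_11 = -1
Entry delta = 0 - -3 = 3
Det delta = entry_delta * cofactor = 3 * -1 = -3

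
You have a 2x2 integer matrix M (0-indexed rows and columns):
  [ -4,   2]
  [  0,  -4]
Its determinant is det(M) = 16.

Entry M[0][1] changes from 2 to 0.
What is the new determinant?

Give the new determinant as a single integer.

Answer: 16

Derivation:
det is linear in row 0: changing M[0][1] by delta changes det by delta * cofactor(0,1).
Cofactor C_01 = (-1)^(0+1) * minor(0,1) = 0
Entry delta = 0 - 2 = -2
Det delta = -2 * 0 = 0
New det = 16 + 0 = 16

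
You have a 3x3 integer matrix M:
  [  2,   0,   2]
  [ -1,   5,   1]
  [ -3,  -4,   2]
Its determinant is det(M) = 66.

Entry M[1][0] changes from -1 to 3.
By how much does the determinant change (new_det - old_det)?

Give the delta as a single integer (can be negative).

Answer: -32

Derivation:
Cofactor C_10 = -8
Entry delta = 3 - -1 = 4
Det delta = entry_delta * cofactor = 4 * -8 = -32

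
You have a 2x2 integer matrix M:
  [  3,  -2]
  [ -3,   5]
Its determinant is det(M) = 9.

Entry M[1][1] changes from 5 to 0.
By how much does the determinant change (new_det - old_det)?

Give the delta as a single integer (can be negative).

Answer: -15

Derivation:
Cofactor C_11 = 3
Entry delta = 0 - 5 = -5
Det delta = entry_delta * cofactor = -5 * 3 = -15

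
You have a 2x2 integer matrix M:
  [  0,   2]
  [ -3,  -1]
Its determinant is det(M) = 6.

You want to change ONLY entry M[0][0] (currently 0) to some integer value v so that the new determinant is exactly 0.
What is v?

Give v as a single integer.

Answer: 6

Derivation:
det is linear in entry M[0][0]: det = old_det + (v - 0) * C_00
Cofactor C_00 = -1
Want det = 0: 6 + (v - 0) * -1 = 0
  (v - 0) = -6 / -1 = 6
  v = 0 + (6) = 6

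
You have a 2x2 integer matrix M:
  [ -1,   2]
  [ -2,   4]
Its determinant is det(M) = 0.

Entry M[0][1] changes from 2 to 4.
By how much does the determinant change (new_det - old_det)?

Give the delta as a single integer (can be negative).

Cofactor C_01 = 2
Entry delta = 4 - 2 = 2
Det delta = entry_delta * cofactor = 2 * 2 = 4

Answer: 4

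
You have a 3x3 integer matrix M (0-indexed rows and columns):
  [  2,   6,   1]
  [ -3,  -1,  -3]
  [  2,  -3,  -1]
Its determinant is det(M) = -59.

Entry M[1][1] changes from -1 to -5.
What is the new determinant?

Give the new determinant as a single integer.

Answer: -43

Derivation:
det is linear in row 1: changing M[1][1] by delta changes det by delta * cofactor(1,1).
Cofactor C_11 = (-1)^(1+1) * minor(1,1) = -4
Entry delta = -5 - -1 = -4
Det delta = -4 * -4 = 16
New det = -59 + 16 = -43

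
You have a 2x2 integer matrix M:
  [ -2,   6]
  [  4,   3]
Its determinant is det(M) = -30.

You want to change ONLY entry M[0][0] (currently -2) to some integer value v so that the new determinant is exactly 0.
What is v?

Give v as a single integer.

det is linear in entry M[0][0]: det = old_det + (v - -2) * C_00
Cofactor C_00 = 3
Want det = 0: -30 + (v - -2) * 3 = 0
  (v - -2) = 30 / 3 = 10
  v = -2 + (10) = 8

Answer: 8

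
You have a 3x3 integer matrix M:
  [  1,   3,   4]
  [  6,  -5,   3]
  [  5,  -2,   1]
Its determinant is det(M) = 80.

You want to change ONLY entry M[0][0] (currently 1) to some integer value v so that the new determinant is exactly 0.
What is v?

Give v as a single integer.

Answer: -79

Derivation:
det is linear in entry M[0][0]: det = old_det + (v - 1) * C_00
Cofactor C_00 = 1
Want det = 0: 80 + (v - 1) * 1 = 0
  (v - 1) = -80 / 1 = -80
  v = 1 + (-80) = -79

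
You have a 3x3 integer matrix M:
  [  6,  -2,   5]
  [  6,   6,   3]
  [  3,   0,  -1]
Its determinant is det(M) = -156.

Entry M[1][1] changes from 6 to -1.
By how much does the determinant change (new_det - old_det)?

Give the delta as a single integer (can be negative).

Cofactor C_11 = -21
Entry delta = -1 - 6 = -7
Det delta = entry_delta * cofactor = -7 * -21 = 147

Answer: 147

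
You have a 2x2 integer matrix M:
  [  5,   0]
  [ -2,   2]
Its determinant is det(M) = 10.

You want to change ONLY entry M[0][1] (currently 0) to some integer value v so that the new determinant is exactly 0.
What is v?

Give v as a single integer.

det is linear in entry M[0][1]: det = old_det + (v - 0) * C_01
Cofactor C_01 = 2
Want det = 0: 10 + (v - 0) * 2 = 0
  (v - 0) = -10 / 2 = -5
  v = 0 + (-5) = -5

Answer: -5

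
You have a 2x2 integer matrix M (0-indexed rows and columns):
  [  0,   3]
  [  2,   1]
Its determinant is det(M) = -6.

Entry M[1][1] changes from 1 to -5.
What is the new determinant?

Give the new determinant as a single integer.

det is linear in row 1: changing M[1][1] by delta changes det by delta * cofactor(1,1).
Cofactor C_11 = (-1)^(1+1) * minor(1,1) = 0
Entry delta = -5 - 1 = -6
Det delta = -6 * 0 = 0
New det = -6 + 0 = -6

Answer: -6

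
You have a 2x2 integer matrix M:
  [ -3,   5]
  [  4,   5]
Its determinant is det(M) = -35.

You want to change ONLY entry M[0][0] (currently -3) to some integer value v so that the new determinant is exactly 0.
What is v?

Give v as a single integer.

Answer: 4

Derivation:
det is linear in entry M[0][0]: det = old_det + (v - -3) * C_00
Cofactor C_00 = 5
Want det = 0: -35 + (v - -3) * 5 = 0
  (v - -3) = 35 / 5 = 7
  v = -3 + (7) = 4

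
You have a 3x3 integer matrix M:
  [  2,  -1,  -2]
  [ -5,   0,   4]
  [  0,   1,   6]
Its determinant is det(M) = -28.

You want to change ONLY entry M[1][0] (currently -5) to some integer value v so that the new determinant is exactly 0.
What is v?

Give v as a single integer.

det is linear in entry M[1][0]: det = old_det + (v - -5) * C_10
Cofactor C_10 = 4
Want det = 0: -28 + (v - -5) * 4 = 0
  (v - -5) = 28 / 4 = 7
  v = -5 + (7) = 2

Answer: 2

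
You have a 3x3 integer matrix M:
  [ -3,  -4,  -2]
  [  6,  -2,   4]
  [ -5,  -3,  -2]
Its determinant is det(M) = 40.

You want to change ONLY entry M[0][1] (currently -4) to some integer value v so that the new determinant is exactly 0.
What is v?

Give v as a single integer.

det is linear in entry M[0][1]: det = old_det + (v - -4) * C_01
Cofactor C_01 = -8
Want det = 0: 40 + (v - -4) * -8 = 0
  (v - -4) = -40 / -8 = 5
  v = -4 + (5) = 1

Answer: 1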